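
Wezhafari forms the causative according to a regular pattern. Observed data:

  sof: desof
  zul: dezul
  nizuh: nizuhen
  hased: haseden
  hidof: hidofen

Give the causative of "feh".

defeh

sof and hidof both end in -f yet inflect differently (desof, hidofen), so the final letter is not what conditions the rule; the number of vowels is.
"feh" has 1 vowel. The stems with 1 vowel (sof → desof, zul → dezul) add the prefix de-.
The other pattern: stems with 2 vowels add -en.
So feh → defeh.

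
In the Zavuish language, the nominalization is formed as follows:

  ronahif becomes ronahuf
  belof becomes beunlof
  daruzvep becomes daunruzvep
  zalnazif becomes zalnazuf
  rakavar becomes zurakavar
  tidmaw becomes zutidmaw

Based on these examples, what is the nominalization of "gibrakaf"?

zugibrakaf

"gibrakaf" has last vowel 'a'. The stems whose last vowel is 'a' (tidmaw → zutidmaw, rakavar → zurakavar) add the prefix zu-.
The other patterns: stems whose last vowel is 'i' change the last vowel to 'u'; stems whose last vowel is 'e' or 'o' insert -un- after the first vowel.
So gibrakaf → zugibrakaf.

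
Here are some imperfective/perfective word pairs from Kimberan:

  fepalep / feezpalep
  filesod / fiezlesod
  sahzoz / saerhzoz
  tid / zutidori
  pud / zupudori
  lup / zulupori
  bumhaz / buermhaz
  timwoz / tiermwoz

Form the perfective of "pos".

zuposori

lup and fepalep both end in -p yet inflect differently (zulupori, feezpalep), so the final letter is not what conditions the rule; the number of vowels is.
"pos" has 1 vowel. The stems with 1 vowel (tid → zutidori, lup → zulupori, pud → zupudori) add zu- … -ori around the stem.
The other patterns: stems with 2 vowels insert -er- after the first vowel; stems with 3 vowels insert -ez- after the first vowel.
So pos → zuposori.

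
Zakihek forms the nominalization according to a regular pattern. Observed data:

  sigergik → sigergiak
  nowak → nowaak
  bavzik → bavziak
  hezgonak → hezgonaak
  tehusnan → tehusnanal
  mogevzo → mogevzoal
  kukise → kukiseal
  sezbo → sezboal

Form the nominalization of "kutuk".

nowak and tehusnan both have last vowel 'a' yet inflect differently (nowaak, tehusnanal), so the last vowel is not what conditions the rule; the final letter is.
"kutuk" ends in -k. The stems ending in -k (sigergik → sigergiak, nowak → nowaak, bavzik → bavziak) drop the final letter and add -ak.
So kutuk → kutuak.

kutuak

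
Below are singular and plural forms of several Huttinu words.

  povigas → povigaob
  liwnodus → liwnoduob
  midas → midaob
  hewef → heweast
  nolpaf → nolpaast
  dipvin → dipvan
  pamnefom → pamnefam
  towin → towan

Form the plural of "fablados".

fabladoob

povigas and nolpaf both have last vowel 'a' yet inflect differently (povigaob, nolpaast), so the last vowel is not what conditions the rule; the final letter is.
"fablados" ends in -s. The stems ending in -s (povigas → povigaob, liwnodus → liwnoduob, midas → midaob) drop the final letter and add -ob.
The other patterns: stems ending in -f drop the final letter and add -ast; stems ending in -m or -n change the last vowel to 'a'.
So fablados → fabladoob.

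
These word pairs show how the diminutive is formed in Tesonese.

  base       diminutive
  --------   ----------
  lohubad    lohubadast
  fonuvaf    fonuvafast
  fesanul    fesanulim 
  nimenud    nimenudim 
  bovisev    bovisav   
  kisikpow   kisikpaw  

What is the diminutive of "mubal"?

lohubad and nimenud both end in -d yet inflect differently (lohubadast, nimenudim), so the final letter is not what conditions the rule; the last vowel is.
"mubal" has last vowel 'a'. The stems whose last vowel is 'a' (lohubad → lohubadast, fonuvaf → fonuvafast) add -ast.
The other patterns: stems whose last vowel is 'u' add -im; stems whose last vowel is 'e' or 'o' change the last vowel to 'a'.
So mubal → mubalast.

mubalast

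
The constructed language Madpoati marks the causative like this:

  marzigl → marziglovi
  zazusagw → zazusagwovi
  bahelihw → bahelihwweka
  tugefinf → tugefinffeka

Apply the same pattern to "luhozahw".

zazusagw and bahelihw both end in -w yet inflect differently (zazusagwovi, bahelihwweka), so the final letter is not what conditions the rule; the second-to-last letter is.
"luhozahw" has second-to-last letter 'h'. The one such stem in the data (bahelihw → bahelihwweka) doubles the final consonant and adds -eka (as does tugefinf), so the same rule applies.
The other pattern: stems whose second-to-last letter is 'g' add -ovi.
So luhozahw → luhozahwweka.

luhozahwweka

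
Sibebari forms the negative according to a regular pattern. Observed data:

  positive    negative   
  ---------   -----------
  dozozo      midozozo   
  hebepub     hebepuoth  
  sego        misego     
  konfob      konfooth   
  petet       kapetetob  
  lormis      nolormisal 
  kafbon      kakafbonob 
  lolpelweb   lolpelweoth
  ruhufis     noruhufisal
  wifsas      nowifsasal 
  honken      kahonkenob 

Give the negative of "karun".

kafbon and konfob both have last vowel 'o' yet inflect differently (kakafbonob, konfooth), so the last vowel is not what conditions the rule; the final letter is.
"karun" ends in -n. The stems ending in -n (kafbon → kakafbonob, honken → kahonkenob) add ka- … -ob around the stem.
So karun → kakarunob.

kakarunob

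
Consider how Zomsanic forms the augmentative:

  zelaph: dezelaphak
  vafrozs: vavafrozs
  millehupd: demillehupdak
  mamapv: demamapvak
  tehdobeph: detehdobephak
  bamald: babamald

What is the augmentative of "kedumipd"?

millehupd and bamald both end in -d yet inflect differently (demillehupdak, babamald), so the final letter is not what conditions the rule; the second-to-last letter is.
"kedumipd" has second-to-last letter 'p'. The stems whose second-to-last letter is 'p' (zelaph → dezelaphak, tehdobeph → detehdobephak, millehupd → demillehupdak) add de- … -ak around the stem.
So kedumipd → dekedumipdak.

dekedumipdak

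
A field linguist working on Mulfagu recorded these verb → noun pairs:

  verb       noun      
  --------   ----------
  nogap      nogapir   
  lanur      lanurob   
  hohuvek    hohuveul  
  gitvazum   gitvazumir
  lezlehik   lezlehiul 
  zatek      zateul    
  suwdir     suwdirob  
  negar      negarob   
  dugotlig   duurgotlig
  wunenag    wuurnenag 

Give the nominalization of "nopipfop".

suwdir and lezlehik both have last vowel 'i' yet inflect differently (suwdirob, lezlehiul), so the last vowel is not what conditions the rule; the final letter is.
"nopipfop" ends in -p. The one such stem in the data (nogap → nogapir) adds -ir, so the same rule applies.
The other patterns: stems ending in -r add -ob; stems ending in -k drop the final letter and add -ul; stems ending in -g insert -ur- after the first vowel.
So nopipfop → nopipfopir.

nopipfopir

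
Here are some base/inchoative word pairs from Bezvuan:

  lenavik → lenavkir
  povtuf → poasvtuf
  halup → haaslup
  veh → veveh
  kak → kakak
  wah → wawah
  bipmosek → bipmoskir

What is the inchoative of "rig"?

kak and lenavik both end in -k yet inflect differently (kakak, lenavkir), so the final letter is not what conditions the rule; the number of vowels is.
"rig" has 1 vowel. The stems with 1 vowel (veh → veveh, kak → kakak, wah → wawah) repeat the first consonant+vowel as a prefix.
The other patterns: stems with 2 vowels insert -as- after the first vowel; stems with 3 vowels delete the last vowel and add -ir.
So rig → ririg.

ririg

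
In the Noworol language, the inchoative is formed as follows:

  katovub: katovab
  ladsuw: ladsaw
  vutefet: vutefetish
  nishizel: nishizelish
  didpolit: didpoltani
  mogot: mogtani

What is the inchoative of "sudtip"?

sudtpani

vutefet and didpolit both end in -t yet inflect differently (vutefetish, didpoltani), so the final letter is not what conditions the rule; the last vowel is.
"sudtip" has last vowel 'i'. The one such stem in the data (didpolit → didpoltani) deletes the last vowel and adds -ani (as does mogot), so the same rule applies.
So sudtip → sudtpani.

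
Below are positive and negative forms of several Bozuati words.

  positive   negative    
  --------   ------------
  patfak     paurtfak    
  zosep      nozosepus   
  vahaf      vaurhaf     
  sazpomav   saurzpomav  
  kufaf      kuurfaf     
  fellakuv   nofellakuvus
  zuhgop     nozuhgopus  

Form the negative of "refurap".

"refurap" has last vowel 'a'. The stems whose last vowel is 'a' (vahaf → vaurhaf, sazpomav → saurzpomav, patfak → paurtfak) insert -ur- after the first vowel.
The other pattern: stems whose last vowel is 'e', 'o' or 'u' add no- … -us around the stem.
So refurap → reurfurap.

reurfurap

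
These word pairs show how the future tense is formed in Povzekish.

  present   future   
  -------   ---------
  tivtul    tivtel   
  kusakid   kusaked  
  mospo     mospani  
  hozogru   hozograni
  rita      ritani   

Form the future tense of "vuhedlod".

vuhedled

tivtul and hozogru both have last vowel 'u' yet inflect differently (tivtel, hozograni), so the last vowel is not what conditions the rule; whether the stem ends in a vowel or a consonant is.
"vuhedlod" ends in a consonant. The stems ending in a consonant (tivtul → tivtel, kusakid → kusaked) change the last vowel to 'e'.
So vuhedlod → vuhedled.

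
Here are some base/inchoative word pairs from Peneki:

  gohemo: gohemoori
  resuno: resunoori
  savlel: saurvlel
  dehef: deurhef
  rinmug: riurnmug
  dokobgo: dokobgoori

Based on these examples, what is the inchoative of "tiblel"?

tiurblel

resuno and rinmug both begin with r- yet inflect differently (resunoori, riurnmug), so the first letter is not what conditions the rule; whether the stem ends in a vowel or a consonant is.
"tiblel" ends in a consonant. The stems ending in a consonant (savlel → saurvlel, rinmug → riurnmug, dehef → deurhef) insert -ur- after the first vowel.
The other pattern: stems ending in a vowel add -ori.
So tiblel → tiurblel.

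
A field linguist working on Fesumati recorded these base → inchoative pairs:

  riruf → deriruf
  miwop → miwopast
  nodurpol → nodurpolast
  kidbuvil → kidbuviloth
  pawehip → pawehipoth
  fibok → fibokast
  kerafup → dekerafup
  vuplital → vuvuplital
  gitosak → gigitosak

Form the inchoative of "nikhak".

pawehip and miwop both end in -p yet inflect differently (pawehipoth, miwopast), so the final letter is not what conditions the rule; the last vowel is.
"nikhak" has last vowel 'a'. The stems whose last vowel is 'a' (vuplital → vuvuplital, gitosak → gigitosak) repeat the first consonant+vowel as a prefix.
So nikhak → ninikhak.

ninikhak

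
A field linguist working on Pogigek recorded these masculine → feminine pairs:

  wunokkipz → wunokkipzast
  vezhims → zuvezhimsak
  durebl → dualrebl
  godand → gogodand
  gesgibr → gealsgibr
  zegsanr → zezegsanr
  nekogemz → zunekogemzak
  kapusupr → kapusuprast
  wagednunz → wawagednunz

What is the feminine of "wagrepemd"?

zuwagrepemdak

"wagrepemd" has second-to-last letter 'm'. The stems whose second-to-last letter is 'm' (vezhims → zuvezhimsak, nekogemz → zunekogemzak) add zu- … -ak around the stem.
So wagrepemd → zuwagrepemdak.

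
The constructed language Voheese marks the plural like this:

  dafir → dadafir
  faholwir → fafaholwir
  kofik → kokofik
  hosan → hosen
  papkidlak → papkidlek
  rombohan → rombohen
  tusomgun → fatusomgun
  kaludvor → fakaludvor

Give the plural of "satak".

satek

kofik and papkidlak both end in -k yet inflect differently (kokofik, papkidlek), so the final letter is not what conditions the rule; the last vowel is.
"satak" has last vowel 'a'. The stems whose last vowel is 'a' (hosan → hosen, papkidlak → papkidlek, rombohan → rombohen) change the last vowel to 'e'.
The other patterns: stems whose last vowel is 'i' repeat the first consonant+vowel as a prefix; stems whose last vowel is 'o' or 'u' add the prefix fa-.
So satak → satek.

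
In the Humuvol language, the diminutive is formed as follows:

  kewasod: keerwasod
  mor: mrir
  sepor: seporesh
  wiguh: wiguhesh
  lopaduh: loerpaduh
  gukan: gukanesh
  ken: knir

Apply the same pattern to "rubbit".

"rubbit" has 2 vowels. The stems with 2 vowels (gukan → gukanesh, wiguh → wiguhesh, sepor → seporesh) add -esh.
The other patterns: stems with 1 vowel delete the last vowel and add -ir; stems with 3 vowels insert -er- after the first vowel.
So rubbit → rubbitesh.

rubbitesh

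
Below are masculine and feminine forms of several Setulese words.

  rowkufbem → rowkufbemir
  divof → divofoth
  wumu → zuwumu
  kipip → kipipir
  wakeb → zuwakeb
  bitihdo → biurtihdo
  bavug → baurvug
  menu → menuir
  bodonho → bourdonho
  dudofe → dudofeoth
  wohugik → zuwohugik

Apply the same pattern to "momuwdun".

momuwdunir

wumu and menu both end in -u yet inflect differently (zuwumu, menuir), so the final letter is not what conditions the rule; the first letter is.
"momuwdun" begins with m-. The one such stem in the data (menu → menuir) adds -ir, so the same rule applies.
The other patterns: stems beginning with d- add -oth; stems beginning with b- insert -ur- after the first vowel; stems beginning with w- add the prefix zu-.
So momuwdun → momuwdunir.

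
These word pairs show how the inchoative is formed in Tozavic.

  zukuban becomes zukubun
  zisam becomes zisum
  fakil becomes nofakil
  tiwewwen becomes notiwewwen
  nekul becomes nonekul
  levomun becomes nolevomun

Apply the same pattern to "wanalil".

nowanalil

zukuban and tiwewwen both end in -n yet inflect differently (zukubun, notiwewwen), so the final letter is not what conditions the rule; the last vowel is.
"wanalil" has last vowel 'i'. The one such stem in the data (fakil → nofakil) adds the prefix no-, so the same rule applies.
The other pattern: stems whose last vowel is 'a' change the last vowel to 'u'.
So wanalil → nowanalil.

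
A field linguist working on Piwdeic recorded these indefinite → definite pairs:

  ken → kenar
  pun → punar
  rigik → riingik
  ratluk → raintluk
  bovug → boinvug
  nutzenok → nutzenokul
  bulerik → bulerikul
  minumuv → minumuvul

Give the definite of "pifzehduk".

rigik and nutzenok both end in -k yet inflect differently (riingik, nutzenokul), so the final letter is not what conditions the rule; the number of vowels is.
"pifzehduk" has 3 vowels. The stems with 3 vowels (nutzenok → nutzenokul, bulerik → bulerikul, minumuv → minumuvul) add -ul.
So pifzehduk → pifzehdukul.

pifzehdukul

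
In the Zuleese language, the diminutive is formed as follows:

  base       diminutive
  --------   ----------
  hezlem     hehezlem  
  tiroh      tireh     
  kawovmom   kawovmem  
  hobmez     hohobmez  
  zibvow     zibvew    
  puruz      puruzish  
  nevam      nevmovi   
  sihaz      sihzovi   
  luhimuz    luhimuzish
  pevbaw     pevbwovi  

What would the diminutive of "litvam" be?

litvmovi

"litvam" has last vowel 'a'. The stems whose last vowel is 'a' (sihaz → sihzovi, pevbaw → pevbwovi, nevam → nevmovi) delete the last vowel and add -ovi.
The other patterns: stems whose last vowel is 'u' add -ish; stems whose last vowel is 'o' change the last vowel to 'e'; stems whose last vowel is 'e' repeat the first consonant+vowel as a prefix.
So litvam → litvmovi.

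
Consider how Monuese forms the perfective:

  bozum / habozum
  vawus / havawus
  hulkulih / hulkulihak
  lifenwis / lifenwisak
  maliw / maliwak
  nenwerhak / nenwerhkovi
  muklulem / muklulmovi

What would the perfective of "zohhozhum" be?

vawus and lifenwis both end in -s yet inflect differently (havawus, lifenwisak), so the final letter is not what conditions the rule; the last vowel is.
"zohhozhum" has last vowel 'u'. The stems whose last vowel is 'u' (bozum → habozum, vawus → havawus) add the prefix ha-.
So zohhozhum → hazohhozhum.

hazohhozhum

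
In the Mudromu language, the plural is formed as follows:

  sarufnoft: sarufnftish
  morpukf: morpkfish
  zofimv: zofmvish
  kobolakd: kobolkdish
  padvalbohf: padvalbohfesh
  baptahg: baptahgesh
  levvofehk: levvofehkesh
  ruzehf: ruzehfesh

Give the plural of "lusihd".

ruzehf and morpukf both end in -f yet inflect differently (ruzehfesh, morpkfish), so the final letter is not what conditions the rule; the second-to-last letter is.
"lusihd" has second-to-last letter 'h'. The stems whose second-to-last letter is 'h' (ruzehf → ruzehfesh, levvofehk → levvofehkesh, padvalbohf → padvalbohfesh) add -esh.
So lusihd → lusihdesh.

lusihdesh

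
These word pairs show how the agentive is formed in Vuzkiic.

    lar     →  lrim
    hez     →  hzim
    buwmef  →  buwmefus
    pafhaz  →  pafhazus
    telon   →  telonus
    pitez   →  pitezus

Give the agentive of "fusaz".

fusazus

"fusaz" has 2 vowels. The stems with 2 vowels (buwmef → buwmefus, pafhaz → pafhazus, telon → telonus) add -us.
So fusaz → fusazus.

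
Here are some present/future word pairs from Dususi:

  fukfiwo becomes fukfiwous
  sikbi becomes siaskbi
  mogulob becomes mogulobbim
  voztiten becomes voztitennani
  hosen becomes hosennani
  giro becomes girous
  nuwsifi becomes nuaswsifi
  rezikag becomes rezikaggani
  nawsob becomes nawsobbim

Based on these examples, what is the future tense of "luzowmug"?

luzowmuggani

"luzowmug" ends in -g. The one such stem in the data (rezikag → rezikaggani) doubles the final consonant and adds -ani (as do hosen, voztiten), so the same rule applies.
So luzowmug → luzowmuggani.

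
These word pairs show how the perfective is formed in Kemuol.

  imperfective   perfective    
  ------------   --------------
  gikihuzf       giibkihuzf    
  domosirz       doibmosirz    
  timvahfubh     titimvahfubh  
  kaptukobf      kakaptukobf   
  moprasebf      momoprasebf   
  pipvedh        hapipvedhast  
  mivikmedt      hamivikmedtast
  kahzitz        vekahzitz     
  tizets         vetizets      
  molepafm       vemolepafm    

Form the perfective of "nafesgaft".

gikihuzf and kaptukobf both end in -f yet inflect differently (giibkihuzf, kakaptukobf), so the final letter is not what conditions the rule; the second-to-last letter is.
"nafesgaft" has second-to-last letter 'f'. The one such stem in the data (molepafm → vemolepafm) adds the prefix ve-, so the same rule applies.
The other patterns: stems whose second-to-last letter is 'r' or 'z' insert -ib- after the first vowel; stems whose second-to-last letter is 'b' repeat the first consonant+vowel as a prefix; stems whose second-to-last letter is 'd' add ha- … -ast around the stem.
So nafesgaft → venafesgaft.

venafesgaft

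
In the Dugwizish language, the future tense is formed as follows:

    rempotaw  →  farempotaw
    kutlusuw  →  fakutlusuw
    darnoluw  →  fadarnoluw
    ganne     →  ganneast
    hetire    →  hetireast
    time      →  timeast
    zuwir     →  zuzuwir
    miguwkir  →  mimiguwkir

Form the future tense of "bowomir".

rempotaw and hetire both have 3 vowels yet inflect differently (farempotaw, hetireast), so the number of vowels is not what conditions the rule; the final letter is.
"bowomir" ends in -r. The stems ending in -r (zuwir → zuzuwir, miguwkir → mimiguwkir) repeat the first consonant+vowel as a prefix.
The other patterns: stems ending in -w add the prefix fa-; stems ending in -e add -ast.
So bowomir → bobowomir.

bobowomir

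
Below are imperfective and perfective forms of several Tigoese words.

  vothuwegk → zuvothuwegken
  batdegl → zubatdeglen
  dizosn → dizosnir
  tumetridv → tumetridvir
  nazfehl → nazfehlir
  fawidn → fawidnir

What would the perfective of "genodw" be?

"genodw" has second-to-last letter 'd'. The stems whose second-to-last letter is 'd' (tumetridv → tumetridvir, fawidn → fawidnir) add -ir.
So genodw → genodwir.

genodwir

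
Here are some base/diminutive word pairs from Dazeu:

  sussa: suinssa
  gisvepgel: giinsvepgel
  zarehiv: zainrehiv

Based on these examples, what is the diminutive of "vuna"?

Every pair shown (sussa → suinssa, gisvepgel → giinsvepgel, zarehiv → zainrehiv) follows the same rule: insert -in- after the first vowel.
So vuna → vuinna.

vuinna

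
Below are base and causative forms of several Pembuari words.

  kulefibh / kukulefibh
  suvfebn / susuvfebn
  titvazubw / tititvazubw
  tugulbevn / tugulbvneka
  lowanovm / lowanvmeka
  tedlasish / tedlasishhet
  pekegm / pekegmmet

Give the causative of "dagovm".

dagvmeka

suvfebn and tugulbevn both end in -n yet inflect differently (susuvfebn, tugulbvneka), so the final letter is not what conditions the rule; the second-to-last letter is.
"dagovm" has second-to-last letter 'v'. The stems whose second-to-last letter is 'v' (tugulbevn → tugulbvneka, lowanovm → lowanvmeka) delete the last vowel and add -eka.
So dagovm → dagvmeka.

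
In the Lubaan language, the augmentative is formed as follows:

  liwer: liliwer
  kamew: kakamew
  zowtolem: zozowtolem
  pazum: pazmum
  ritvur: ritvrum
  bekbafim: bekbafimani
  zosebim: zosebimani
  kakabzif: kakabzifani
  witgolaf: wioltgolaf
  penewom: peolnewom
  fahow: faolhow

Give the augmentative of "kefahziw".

kefahziwani

zowtolem and pazum both end in -m yet inflect differently (zozowtolem, pazmum), so the final letter is not what conditions the rule; the last vowel is.
"kefahziw" has last vowel 'i'. The stems whose last vowel is 'i' (bekbafim → bekbafimani, zosebim → zosebimani, kakabzif → kakabzifani) add -ani.
So kefahziw → kefahziwani.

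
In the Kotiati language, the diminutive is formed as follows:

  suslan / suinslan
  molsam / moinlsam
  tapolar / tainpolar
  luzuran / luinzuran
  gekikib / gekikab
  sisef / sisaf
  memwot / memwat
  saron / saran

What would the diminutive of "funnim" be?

funnam

luzuran and saron both end in -n yet inflect differently (luinzuran, saran), so the final letter is not what conditions the rule; the last vowel is.
"funnim" has last vowel 'i'. The one such stem in the data (gekikib → gekikab) changes the last vowel to 'a' (as do memwot, sisef), so the same rule applies.
The other pattern: stems whose last vowel is 'a' insert -in- after the first vowel.
So funnim → funnam.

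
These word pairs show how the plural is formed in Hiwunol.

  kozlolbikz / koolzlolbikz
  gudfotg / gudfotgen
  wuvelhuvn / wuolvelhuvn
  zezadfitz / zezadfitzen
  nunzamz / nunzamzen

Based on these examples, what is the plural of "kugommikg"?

kozlolbikz and zezadfitz both end in -z yet inflect differently (koolzlolbikz, zezadfitzen), so the final letter is not what conditions the rule; the second-to-last letter is.
"kugommikg" has second-to-last letter 'k'. The one such stem in the data (kozlolbikz → koolzlolbikz) inserts -ol- after the first vowel (as does wuvelhuvn), so the same rule applies.
The other pattern: stems whose second-to-last letter is 'm' or 't' add -en.
So kugommikg → kuolgommikg.

kuolgommikg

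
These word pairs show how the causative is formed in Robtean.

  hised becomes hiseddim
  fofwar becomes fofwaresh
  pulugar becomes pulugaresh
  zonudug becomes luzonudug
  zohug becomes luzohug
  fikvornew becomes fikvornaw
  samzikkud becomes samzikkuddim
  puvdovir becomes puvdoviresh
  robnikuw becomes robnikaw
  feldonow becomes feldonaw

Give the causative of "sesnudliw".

sesnudlaw

fikvornew and hised both have last vowel 'e' yet inflect differently (fikvornaw, hiseddim), so the last vowel is not what conditions the rule; the final letter is.
"sesnudliw" ends in -w. The stems ending in -w (fikvornew → fikvornaw, robnikuw → robnikaw, feldonow → feldonaw) change the last vowel to 'a'.
The other patterns: stems ending in -r add -esh; stems ending in -d double the final consonant and add -im; stems ending in -g add the prefix lu-.
So sesnudliw → sesnudlaw.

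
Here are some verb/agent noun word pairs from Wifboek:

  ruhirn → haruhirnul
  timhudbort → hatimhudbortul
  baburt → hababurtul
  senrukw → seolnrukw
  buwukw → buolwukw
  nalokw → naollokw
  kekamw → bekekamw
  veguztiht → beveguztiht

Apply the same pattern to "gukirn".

hagukirnul

senrukw and kekamw both end in -w yet inflect differently (seolnrukw, bekekamw), so the final letter is not what conditions the rule; the second-to-last letter is.
"gukirn" has second-to-last letter 'r'. The stems whose second-to-last letter is 'r' (ruhirn → haruhirnul, timhudbort → hatimhudbortul, baburt → hababurtul) add ha- … -ul around the stem.
The other patterns: stems whose second-to-last letter is 'k' insert -ol- after the first vowel; stems whose second-to-last letter is 'h' or 'm' add the prefix be-.
So gukirn → hagukirnul.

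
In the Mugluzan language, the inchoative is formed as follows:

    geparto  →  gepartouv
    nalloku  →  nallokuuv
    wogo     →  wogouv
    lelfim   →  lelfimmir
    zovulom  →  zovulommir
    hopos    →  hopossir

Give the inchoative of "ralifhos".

ralifhossir

geparto and zovulom both have last vowel 'o' yet inflect differently (gepartouv, zovulommir), so the last vowel is not what conditions the rule; whether the stem ends in a vowel or a consonant is.
"ralifhos" ends in a consonant. The stems ending in a consonant (lelfim → lelfimmir, zovulom → zovulommir, hopos → hopossir) double the final consonant and add -ir.
The other pattern: stems ending in a vowel add -uv.
So ralifhos → ralifhossir.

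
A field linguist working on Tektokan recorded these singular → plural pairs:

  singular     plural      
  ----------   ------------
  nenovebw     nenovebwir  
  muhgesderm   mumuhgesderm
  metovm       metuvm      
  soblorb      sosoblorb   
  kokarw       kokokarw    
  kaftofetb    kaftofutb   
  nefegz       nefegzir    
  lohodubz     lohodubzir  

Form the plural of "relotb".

kokarw and nenovebw both end in -w yet inflect differently (kokokarw, nenovebwir), so the final letter is not what conditions the rule; the second-to-last letter is.
"relotb" has second-to-last letter 't'. The one such stem in the data (kaftofetb → kaftofutb) changes the last vowel to 'u' (as does metovm), so the same rule applies.
So relotb → relutb.

relutb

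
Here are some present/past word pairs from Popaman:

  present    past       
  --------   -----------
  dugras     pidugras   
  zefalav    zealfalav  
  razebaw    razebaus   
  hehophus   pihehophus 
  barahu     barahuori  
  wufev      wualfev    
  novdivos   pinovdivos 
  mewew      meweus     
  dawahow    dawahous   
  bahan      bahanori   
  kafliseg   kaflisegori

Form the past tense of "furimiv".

dugras and zefalav both have last vowel 'a' yet inflect differently (pidugras, zealfalav), so the last vowel is not what conditions the rule; the final letter is.
"furimiv" ends in -v. The stems ending in -v (wufev → wualfev, zefalav → zealfalav) insert -al- after the first vowel.
The other patterns: stems ending in -s add the prefix pi-; stems ending in -w drop the final letter and add -us; stems ending in -g, -n or -u add -ori.
So furimiv → fualrimiv.

fualrimiv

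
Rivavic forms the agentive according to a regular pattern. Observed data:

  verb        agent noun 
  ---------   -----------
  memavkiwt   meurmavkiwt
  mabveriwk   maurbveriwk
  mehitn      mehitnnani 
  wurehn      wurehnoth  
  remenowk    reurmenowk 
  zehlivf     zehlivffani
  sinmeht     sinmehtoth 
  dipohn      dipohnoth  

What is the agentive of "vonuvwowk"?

vournuvwowk

memavkiwt and sinmeht both end in -t yet inflect differently (meurmavkiwt, sinmehtoth), so the final letter is not what conditions the rule; the second-to-last letter is.
"vonuvwowk" has second-to-last letter 'w'. The stems whose second-to-last letter is 'w' (remenowk → reurmenowk, memavkiwt → meurmavkiwt, mabveriwk → maurbveriwk) insert -ur- after the first vowel.
The other patterns: stems whose second-to-last letter is 'h' add -oth; stems whose second-to-last letter is 't' or 'v' double the final consonant and add -ani.
So vonuvwowk → vournuvwowk.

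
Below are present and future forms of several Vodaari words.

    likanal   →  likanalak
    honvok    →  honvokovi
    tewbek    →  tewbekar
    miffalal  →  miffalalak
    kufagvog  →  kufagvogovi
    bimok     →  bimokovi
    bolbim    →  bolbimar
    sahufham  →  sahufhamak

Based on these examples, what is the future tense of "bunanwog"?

honvok and tewbek both end in -k yet inflect differently (honvokovi, tewbekar), so the final letter is not what conditions the rule; the last vowel is.
"bunanwog" has last vowel 'o'. The stems whose last vowel is 'o' (honvok → honvokovi, kufagvog → kufagvogovi, bimok → bimokovi) add -ovi.
So bunanwog → bunanwogovi.

bunanwogovi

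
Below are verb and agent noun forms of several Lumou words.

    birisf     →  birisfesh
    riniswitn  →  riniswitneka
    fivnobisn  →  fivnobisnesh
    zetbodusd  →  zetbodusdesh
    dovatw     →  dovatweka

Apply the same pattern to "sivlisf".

sivlisfesh

"sivlisf" has second-to-last letter 's'. The stems whose second-to-last letter is 's' (birisf → birisfesh, zetbodusd → zetbodusdesh, fivnobisn → fivnobisnesh) add -esh.
So sivlisf → sivlisfesh.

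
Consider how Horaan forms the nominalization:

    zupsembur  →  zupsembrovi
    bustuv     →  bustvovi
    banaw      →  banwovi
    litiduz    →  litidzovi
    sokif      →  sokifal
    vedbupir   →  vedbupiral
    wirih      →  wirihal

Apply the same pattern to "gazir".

gaziral

vedbupir and zupsembur both end in -r yet inflect differently (vedbupiral, zupsembrovi), so the final letter is not what conditions the rule; the last vowel is.
"gazir" has last vowel 'i'. The stems whose last vowel is 'i' (vedbupir → vedbupiral, wirih → wirihal, sokif → sokifal) add -al.
So gazir → gaziral.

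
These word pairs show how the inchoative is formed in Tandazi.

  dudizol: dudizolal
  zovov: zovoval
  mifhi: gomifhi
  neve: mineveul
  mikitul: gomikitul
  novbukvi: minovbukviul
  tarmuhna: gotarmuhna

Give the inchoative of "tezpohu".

gotezpohu

novbukvi and mifhi both end in -i yet inflect differently (minovbukviul, gomifhi), so the final letter is not what conditions the rule; the first letter is.
"tezpohu" begins with t-. The one such stem in the data (tarmuhna → gotarmuhna) adds the prefix go-, so the same rule applies.
The other patterns: stems beginning with d- or z- add -al; stems beginning with n- add mi- … -ul around the stem.
So tezpohu → gotezpohu.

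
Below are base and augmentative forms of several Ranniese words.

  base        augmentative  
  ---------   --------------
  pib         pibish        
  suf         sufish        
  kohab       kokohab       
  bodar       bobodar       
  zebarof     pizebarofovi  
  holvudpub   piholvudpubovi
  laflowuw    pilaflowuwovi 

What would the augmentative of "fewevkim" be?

"fewevkim" has 3 vowels. The stems with 3 vowels (zebarof → pizebarofovi, holvudpub → piholvudpubovi, laflowuw → pilaflowuwovi) add pi- … -ovi around the stem.
So fewevkim → pifewevkimovi.

pifewevkimovi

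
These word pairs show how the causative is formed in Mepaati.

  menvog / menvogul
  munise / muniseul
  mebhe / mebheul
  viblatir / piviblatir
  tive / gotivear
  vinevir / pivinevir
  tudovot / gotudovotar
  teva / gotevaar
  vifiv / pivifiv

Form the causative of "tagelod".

mebhe and tive both end in -e yet inflect differently (mebheul, gotivear), so the final letter is not what conditions the rule; the first letter is.
"tagelod" begins with t-. The stems beginning with t- (tive → gotivear, tudovot → gotudovotar, teva → gotevaar) add go- … -ar around the stem.
The other patterns: stems beginning with m- add -ul; stems beginning with v- add the prefix pi-.
So tagelod → gotagelodar.

gotagelodar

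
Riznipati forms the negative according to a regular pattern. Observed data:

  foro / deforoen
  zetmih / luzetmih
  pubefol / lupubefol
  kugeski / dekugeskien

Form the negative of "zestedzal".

"zestedzal" ends in a consonant. The stems ending in a consonant (zetmih → luzetmih, pubefol → lupubefol) add the prefix lu-.
So zestedzal → luzestedzal.

luzestedzal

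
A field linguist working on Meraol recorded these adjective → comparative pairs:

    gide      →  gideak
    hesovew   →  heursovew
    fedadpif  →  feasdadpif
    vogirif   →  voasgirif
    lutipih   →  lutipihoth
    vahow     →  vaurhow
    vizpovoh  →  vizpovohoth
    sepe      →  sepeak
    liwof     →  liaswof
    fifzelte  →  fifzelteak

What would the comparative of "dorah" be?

fedadpif and lutipih both have last vowel 'i' yet inflect differently (feasdadpif, lutipihoth), so the last vowel is not what conditions the rule; the final letter is.
"dorah" ends in -h. The stems ending in -h (lutipih → lutipihoth, vizpovoh → vizpovohoth) add -oth.
The other patterns: stems ending in -e add -ak; stems ending in -f insert -as- after the first vowel; stems ending in -w insert -ur- after the first vowel.
So dorah → dorahoth.

dorahoth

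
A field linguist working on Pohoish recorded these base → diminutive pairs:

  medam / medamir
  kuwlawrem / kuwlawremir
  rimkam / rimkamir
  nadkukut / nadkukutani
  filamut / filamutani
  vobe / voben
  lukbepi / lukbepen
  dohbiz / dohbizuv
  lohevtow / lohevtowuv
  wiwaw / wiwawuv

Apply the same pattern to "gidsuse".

gidsusen

kuwlawrem and vobe both have last vowel 'e' yet inflect differently (kuwlawremir, voben), so the last vowel is not what conditions the rule; the final letter is.
"gidsuse" ends in -e. The one such stem in the data (vobe → voben) drops the final letter and adds -en (as does lukbepi), so the same rule applies.
The other patterns: stems ending in -m add -ir; stems ending in -t add -ani; stems ending in -w or -z add -uv.
So gidsuse → gidsusen.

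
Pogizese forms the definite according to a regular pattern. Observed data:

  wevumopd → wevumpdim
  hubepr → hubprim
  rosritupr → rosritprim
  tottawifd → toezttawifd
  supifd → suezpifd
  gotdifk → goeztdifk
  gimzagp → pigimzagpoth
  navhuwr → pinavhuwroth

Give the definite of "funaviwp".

pifunaviwpoth

wevumopd and tottawifd both end in -d yet inflect differently (wevumpdim, toezttawifd), so the final letter is not what conditions the rule; the second-to-last letter is.
"funaviwp" has second-to-last letter 'w'. The one such stem in the data (navhuwr → pinavhuwroth) adds pi- … -oth around the stem, so the same rule applies.
The other patterns: stems whose second-to-last letter is 'p' delete the last vowel and add -im; stems whose second-to-last letter is 'f' insert -ez- after the first vowel.
So funaviwp → pifunaviwpoth.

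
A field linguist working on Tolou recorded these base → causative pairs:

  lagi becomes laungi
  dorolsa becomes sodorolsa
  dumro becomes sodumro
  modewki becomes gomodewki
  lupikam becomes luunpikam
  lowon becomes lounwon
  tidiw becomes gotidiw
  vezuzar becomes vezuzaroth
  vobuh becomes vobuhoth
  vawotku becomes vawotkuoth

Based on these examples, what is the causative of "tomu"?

gotomu

lagi and modewki both end in -i yet inflect differently (laungi, gomodewki), so the final letter is not what conditions the rule; the first letter is.
"tomu" begins with t-. The one such stem in the data (tidiw → gotidiw) adds the prefix go-, so the same rule applies.
The other patterns: stems beginning with l- insert -un- after the first vowel; stems beginning with v- add -oth; stems beginning with d- add the prefix so-.
So tomu → gotomu.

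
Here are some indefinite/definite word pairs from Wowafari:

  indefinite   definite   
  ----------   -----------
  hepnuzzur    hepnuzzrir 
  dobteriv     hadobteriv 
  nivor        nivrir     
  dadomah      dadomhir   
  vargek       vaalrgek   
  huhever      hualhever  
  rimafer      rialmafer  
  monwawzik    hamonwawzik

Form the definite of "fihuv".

fihvir

vargek and monwawzik both end in -k yet inflect differently (vaalrgek, hamonwawzik), so the final letter is not what conditions the rule; the last vowel is.
"fihuv" has last vowel 'u'. The one such stem in the data (hepnuzzur → hepnuzzrir) deletes the last vowel and adds -ir (as do dadomah, nivor), so the same rule applies.
The other patterns: stems whose last vowel is 'e' insert -al- after the first vowel; stems whose last vowel is 'i' add the prefix ha-.
So fihuv → fihvir.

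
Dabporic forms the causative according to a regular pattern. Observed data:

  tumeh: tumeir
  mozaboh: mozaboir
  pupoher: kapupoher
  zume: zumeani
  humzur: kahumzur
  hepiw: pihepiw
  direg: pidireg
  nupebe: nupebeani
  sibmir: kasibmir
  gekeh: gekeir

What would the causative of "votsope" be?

votsopeani

gekeh and pupoher both have last vowel 'e' yet inflect differently (gekeir, kapupoher), so the last vowel is not what conditions the rule; the final letter is.
"votsope" ends in -e. The stems ending in -e (zume → zumeani, nupebe → nupebeani) add -ani.
So votsope → votsopeani.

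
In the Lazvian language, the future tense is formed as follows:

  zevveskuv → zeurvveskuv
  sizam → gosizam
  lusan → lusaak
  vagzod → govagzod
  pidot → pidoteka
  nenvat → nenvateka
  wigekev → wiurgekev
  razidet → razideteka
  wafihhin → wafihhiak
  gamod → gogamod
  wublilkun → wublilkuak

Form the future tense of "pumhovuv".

wigekev and razidet both have last vowel 'e' yet inflect differently (wiurgekev, razideteka), so the last vowel is not what conditions the rule; the final letter is.
"pumhovuv" ends in -v. The stems ending in -v (wigekev → wiurgekev, zevveskuv → zeurvveskuv) insert -ur- after the first vowel.
The other patterns: stems ending in -t add -eka; stems ending in -n drop the final letter and add -ak; stems ending in -d or -m add the prefix go-.
So pumhovuv → puurmhovuv.

puurmhovuv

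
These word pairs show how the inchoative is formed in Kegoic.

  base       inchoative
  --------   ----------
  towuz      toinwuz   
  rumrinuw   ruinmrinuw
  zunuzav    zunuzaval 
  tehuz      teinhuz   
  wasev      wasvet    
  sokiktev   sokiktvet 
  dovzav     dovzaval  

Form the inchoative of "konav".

zunuzav and wasev both end in -v yet inflect differently (zunuzaval, wasvet), so the final letter is not what conditions the rule; the last vowel is.
"konav" has last vowel 'a'. The stems whose last vowel is 'a' (zunuzav → zunuzaval, dovzav → dovzaval) add -al.
The other patterns: stems whose last vowel is 'u' insert -in- after the first vowel; stems whose last vowel is 'e' delete the last vowel and add -et.
So konav → konaval.

konaval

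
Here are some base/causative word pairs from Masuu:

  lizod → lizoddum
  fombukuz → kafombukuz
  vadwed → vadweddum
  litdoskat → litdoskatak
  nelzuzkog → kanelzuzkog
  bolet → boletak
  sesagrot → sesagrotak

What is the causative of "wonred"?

wonreddum

sesagrot and lizod both have last vowel 'o' yet inflect differently (sesagrotak, lizoddum), so the last vowel is not what conditions the rule; the final letter is.
"wonred" ends in -d. The stems ending in -d (lizod → lizoddum, vadwed → vadweddum) double the final consonant and add -um.
The other patterns: stems ending in -t add -ak; stems ending in -g or -z add the prefix ka-.
So wonred → wonreddum.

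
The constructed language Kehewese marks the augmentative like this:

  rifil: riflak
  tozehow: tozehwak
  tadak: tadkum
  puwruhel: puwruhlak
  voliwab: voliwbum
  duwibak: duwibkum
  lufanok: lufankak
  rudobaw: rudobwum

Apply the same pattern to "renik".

renkak

"renik" has last vowel 'i'. The one such stem in the data (rifil → riflak) deletes the last vowel and adds -ak (as do puwruhel, lufanok), so the same rule applies.
The other pattern: stems whose last vowel is 'a' delete the last vowel and add -um.
So renik → renkak.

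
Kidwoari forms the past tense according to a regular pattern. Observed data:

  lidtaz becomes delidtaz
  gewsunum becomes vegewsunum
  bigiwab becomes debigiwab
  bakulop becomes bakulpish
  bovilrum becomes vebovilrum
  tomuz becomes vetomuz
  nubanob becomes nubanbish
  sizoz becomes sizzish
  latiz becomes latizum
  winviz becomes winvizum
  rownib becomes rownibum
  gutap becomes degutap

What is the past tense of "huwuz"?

vehuwuz

winviz and lidtaz both end in -z yet inflect differently (winvizum, delidtaz), so the final letter is not what conditions the rule; the last vowel is.
"huwuz" has last vowel 'u'. The stems whose last vowel is 'u' (gewsunum → vegewsunum, bovilrum → vebovilrum, tomuz → vetomuz) add the prefix ve-.
The other patterns: stems whose last vowel is 'i' add -um; stems whose last vowel is 'a' add the prefix de-; stems whose last vowel is 'o' delete the last vowel and add -ish.
So huwuz → vehuwuz.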